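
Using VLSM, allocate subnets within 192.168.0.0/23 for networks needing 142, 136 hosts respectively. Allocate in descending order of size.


142 hosts -> /24 (254 usable): 192.168.0.0/24
136 hosts -> /24 (254 usable): 192.168.1.0/24
Allocation: 192.168.0.0/24 (142 hosts, 254 usable); 192.168.1.0/24 (136 hosts, 254 usable)


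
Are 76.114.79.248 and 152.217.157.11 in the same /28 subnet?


Mask: 255.255.255.240
76.114.79.248 AND mask = 76.114.79.240
152.217.157.11 AND mask = 152.217.157.0
No, different subnets (76.114.79.240 vs 152.217.157.0)


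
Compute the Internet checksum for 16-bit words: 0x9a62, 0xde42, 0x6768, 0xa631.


Sum all words (with carry folding):
+ 0x9a62 = 0x9a62
+ 0xde42 = 0x78a5
+ 0x6768 = 0xe00d
+ 0xa631 = 0x863f
One's complement: ~0x863f
Checksum = 0x79c0


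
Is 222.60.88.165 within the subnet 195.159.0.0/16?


Subnet network: 195.159.0.0
Test IP AND mask: 222.60.0.0
No, 222.60.88.165 is not in 195.159.0.0/16


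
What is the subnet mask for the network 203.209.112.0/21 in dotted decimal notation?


/21 means 21 network bits, 11 host bits
Binary: 11111111111111111111100000000000
Mask: 255.255.248.0


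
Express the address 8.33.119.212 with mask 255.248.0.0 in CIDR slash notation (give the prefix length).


Binary: 11111111.11111000.00000000.00000000
Count leading 1s
Prefix: /13


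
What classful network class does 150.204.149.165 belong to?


First octet: 150
Binary: 10010110
10xxxxxx -> Class B (128-191)
Class B, default mask 255.255.0.0 (/16)


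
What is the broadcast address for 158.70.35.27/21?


Network: 158.70.32.0/21
Host bits = 11
Set all host bits to 1:
Broadcast: 158.70.39.255


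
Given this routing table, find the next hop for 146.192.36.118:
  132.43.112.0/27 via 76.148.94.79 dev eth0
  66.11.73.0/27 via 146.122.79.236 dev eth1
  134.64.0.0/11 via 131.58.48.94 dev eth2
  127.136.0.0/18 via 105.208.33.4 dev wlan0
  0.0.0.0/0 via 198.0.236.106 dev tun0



Longest prefix match for 146.192.36.118:
  /27 132.43.112.0: no
  /27 66.11.73.0: no
  /11 134.64.0.0: no
  /18 127.136.0.0: no
  /0 0.0.0.0: MATCH
Selected: next-hop 198.0.236.106 via tun0 (matched /0)


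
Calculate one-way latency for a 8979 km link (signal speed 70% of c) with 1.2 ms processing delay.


Speed = 0.7 * 3e5 km/s = 210000 km/s
Propagation delay = 8979 / 210000 = 0.0428 s = 42.7571 ms
Processing delay = 1.2 ms
Total one-way latency = 43.9571 ms


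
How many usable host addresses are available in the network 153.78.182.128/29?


Host bits = 32 - 29 = 3
Total addresses = 2^3 = 8
Usable = total - 2 (network and broadcast)
Usable hosts: 6


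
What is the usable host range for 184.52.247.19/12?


Network: 184.48.0.0
Broadcast: 184.63.255.255
First usable = network + 1
Last usable = broadcast - 1
Range: 184.48.0.1 to 184.63.255.254


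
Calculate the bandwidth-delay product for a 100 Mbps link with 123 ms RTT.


BDP = bandwidth * RTT
= 100 Mbps * 123 ms
= 100 * 1e6 * 123 / 1000 bits
= 12300000 bits
= 1537500 bytes
= 1501.4648 KB
BDP = 12300000 bits (1537500 bytes)


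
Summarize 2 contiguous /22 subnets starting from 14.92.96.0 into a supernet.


Original prefix: /22
Number of subnets: 2 = 2^1
New prefix = 22 - 1 = 21
Supernet: 14.92.96.0/21


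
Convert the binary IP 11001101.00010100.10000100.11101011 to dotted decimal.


11001101 = 205
00010100 = 20
10000100 = 132
11101011 = 235
IP: 205.20.132.235


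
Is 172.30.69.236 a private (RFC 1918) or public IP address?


RFC 1918 private ranges:
  10.0.0.0/8 (10.0.0.0 - 10.255.255.255)
  172.16.0.0/12 (172.16.0.0 - 172.31.255.255)
  192.168.0.0/16 (192.168.0.0 - 192.168.255.255)
Private (in 172.16.0.0/12)


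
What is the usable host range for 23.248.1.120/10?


Network: 23.192.0.0
Broadcast: 23.255.255.255
First usable = network + 1
Last usable = broadcast - 1
Range: 23.192.0.1 to 23.255.255.254


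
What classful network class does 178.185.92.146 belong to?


First octet: 178
Binary: 10110010
10xxxxxx -> Class B (128-191)
Class B, default mask 255.255.0.0 (/16)


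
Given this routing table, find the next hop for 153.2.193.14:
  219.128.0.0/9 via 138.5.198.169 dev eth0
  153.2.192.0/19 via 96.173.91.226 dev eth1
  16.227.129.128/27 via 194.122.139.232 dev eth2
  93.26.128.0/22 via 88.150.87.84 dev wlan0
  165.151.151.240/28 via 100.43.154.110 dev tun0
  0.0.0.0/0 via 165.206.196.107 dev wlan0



Longest prefix match for 153.2.193.14:
  /9 219.128.0.0: no
  /19 153.2.192.0: MATCH
  /27 16.227.129.128: no
  /22 93.26.128.0: no
  /28 165.151.151.240: no
  /0 0.0.0.0: MATCH
Selected: next-hop 96.173.91.226 via eth1 (matched /19)


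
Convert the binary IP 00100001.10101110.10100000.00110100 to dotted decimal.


00100001 = 33
10101110 = 174
10100000 = 160
00110100 = 52
IP: 33.174.160.52


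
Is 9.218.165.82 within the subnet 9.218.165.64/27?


Subnet network: 9.218.165.64
Test IP AND mask: 9.218.165.64
Yes, 9.218.165.82 is in 9.218.165.64/27


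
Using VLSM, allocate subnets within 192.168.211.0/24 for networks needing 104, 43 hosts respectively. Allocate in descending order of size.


104 hosts -> /25 (126 usable): 192.168.211.0/25
43 hosts -> /26 (62 usable): 192.168.211.128/26
Allocation: 192.168.211.0/25 (104 hosts, 126 usable); 192.168.211.128/26 (43 hosts, 62 usable)


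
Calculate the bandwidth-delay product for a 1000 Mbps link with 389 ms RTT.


BDP = bandwidth * RTT
= 1000 Mbps * 389 ms
= 1000 * 1e6 * 389 / 1000 bits
= 389000000 bits
= 48625000 bytes
= 47485.3516 KB
BDP = 389000000 bits (48625000 bytes)


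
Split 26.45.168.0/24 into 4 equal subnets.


New prefix = 24 + 2 = 26
Each subnet has 64 addresses
  26.45.168.0/26
  26.45.168.64/26
  26.45.168.128/26
  26.45.168.192/26
Subnets: 26.45.168.0/26, 26.45.168.64/26, 26.45.168.128/26, 26.45.168.192/26


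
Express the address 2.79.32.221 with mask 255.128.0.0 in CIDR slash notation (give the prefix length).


Binary: 11111111.10000000.00000000.00000000
Count leading 1s
Prefix: /9


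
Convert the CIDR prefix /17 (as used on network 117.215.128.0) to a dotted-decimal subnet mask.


/17 means 17 network bits, 15 host bits
Binary: 11111111111111111000000000000000
Mask: 255.255.128.0


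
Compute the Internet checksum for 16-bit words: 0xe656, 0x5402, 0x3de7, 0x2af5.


Sum all words (with carry folding):
+ 0xe656 = 0xe656
+ 0x5402 = 0x3a59
+ 0x3de7 = 0x7840
+ 0x2af5 = 0xa335
One's complement: ~0xa335
Checksum = 0x5cca


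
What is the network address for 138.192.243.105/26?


IP:   10001010.11000000.11110011.01101001
Mask: 11111111.11111111.11111111.11000000
AND operation:
Net:  10001010.11000000.11110011.01000000
Network: 138.192.243.64/26


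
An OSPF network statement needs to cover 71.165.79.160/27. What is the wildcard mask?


Subnet mask: 255.255.255.224
Wildcard = 255.255.255.255 - subnet mask
255 - 255 = 0
255 - 255 = 0
255 - 255 = 0
255 - 224 = 31
Wildcard: 0.0.0.31


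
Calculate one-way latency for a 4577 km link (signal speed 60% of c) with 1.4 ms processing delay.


Speed = 0.6 * 3e5 km/s = 180000 km/s
Propagation delay = 4577 / 180000 = 0.0254 s = 25.4278 ms
Processing delay = 1.4 ms
Total one-way latency = 26.8278 ms


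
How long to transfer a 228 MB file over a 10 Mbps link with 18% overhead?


Effective throughput = 10 * (1 - 18/100) = 8.2 Mbps
File size in Mb = 228 * 8 = 1824 Mb
Time = 1824 / 8.2
Time = 222.439 seconds


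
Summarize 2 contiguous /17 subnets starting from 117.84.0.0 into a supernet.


Original prefix: /17
Number of subnets: 2 = 2^1
New prefix = 17 - 1 = 16
Supernet: 117.84.0.0/16


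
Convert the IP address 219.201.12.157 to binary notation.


219 = 11011011
201 = 11001001
12 = 00001100
157 = 10011101
Binary: 11011011.11001001.00001100.10011101


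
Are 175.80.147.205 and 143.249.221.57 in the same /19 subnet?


Mask: 255.255.224.0
175.80.147.205 AND mask = 175.80.128.0
143.249.221.57 AND mask = 143.249.192.0
No, different subnets (175.80.128.0 vs 143.249.192.0)


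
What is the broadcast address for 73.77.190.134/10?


Network: 73.64.0.0/10
Host bits = 22
Set all host bits to 1:
Broadcast: 73.127.255.255


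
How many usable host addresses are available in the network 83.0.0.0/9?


Host bits = 32 - 9 = 23
Total addresses = 2^23 = 8388608
Usable = total - 2 (network and broadcast)
Usable hosts: 8388606


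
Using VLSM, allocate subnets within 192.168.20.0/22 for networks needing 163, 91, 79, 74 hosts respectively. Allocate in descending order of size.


163 hosts -> /24 (254 usable): 192.168.20.0/24
91 hosts -> /25 (126 usable): 192.168.21.0/25
79 hosts -> /25 (126 usable): 192.168.21.128/25
74 hosts -> /25 (126 usable): 192.168.22.0/25
Allocation: 192.168.20.0/24 (163 hosts, 254 usable); 192.168.21.0/25 (91 hosts, 126 usable); 192.168.21.128/25 (79 hosts, 126 usable); 192.168.22.0/25 (74 hosts, 126 usable)


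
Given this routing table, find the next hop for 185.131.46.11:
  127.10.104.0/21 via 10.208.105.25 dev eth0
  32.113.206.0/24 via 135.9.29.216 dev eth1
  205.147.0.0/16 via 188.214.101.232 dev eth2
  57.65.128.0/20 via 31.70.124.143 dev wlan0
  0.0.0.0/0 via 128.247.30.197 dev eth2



Longest prefix match for 185.131.46.11:
  /21 127.10.104.0: no
  /24 32.113.206.0: no
  /16 205.147.0.0: no
  /20 57.65.128.0: no
  /0 0.0.0.0: MATCH
Selected: next-hop 128.247.30.197 via eth2 (matched /0)


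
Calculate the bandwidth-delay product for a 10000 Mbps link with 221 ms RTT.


BDP = bandwidth * RTT
= 10000 Mbps * 221 ms
= 10000 * 1e6 * 221 / 1000 bits
= 2210000000 bits
= 276250000 bytes
= 269775.3906 KB
BDP = 2210000000 bits (276250000 bytes)


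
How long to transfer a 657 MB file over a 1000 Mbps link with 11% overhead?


Effective throughput = 1000 * (1 - 11/100) = 890 Mbps
File size in Mb = 657 * 8 = 5256 Mb
Time = 5256 / 890
Time = 5.9056 seconds


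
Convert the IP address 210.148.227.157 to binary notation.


210 = 11010010
148 = 10010100
227 = 11100011
157 = 10011101
Binary: 11010010.10010100.11100011.10011101


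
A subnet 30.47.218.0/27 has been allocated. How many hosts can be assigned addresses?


Host bits = 32 - 27 = 5
Total addresses = 2^5 = 32
Usable = total - 2 (network and broadcast)
Usable hosts: 30


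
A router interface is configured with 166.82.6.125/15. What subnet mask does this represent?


/15 means 15 network bits, 17 host bits
Binary: 11111111111111100000000000000000
Mask: 255.254.0.0


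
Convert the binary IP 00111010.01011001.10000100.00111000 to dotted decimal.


00111010 = 58
01011001 = 89
10000100 = 132
00111000 = 56
IP: 58.89.132.56


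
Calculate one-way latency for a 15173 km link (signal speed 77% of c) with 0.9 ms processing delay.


Speed = 0.77 * 3e5 km/s = 231000 km/s
Propagation delay = 15173 / 231000 = 0.0657 s = 65.684 ms
Processing delay = 0.9 ms
Total one-way latency = 66.584 ms


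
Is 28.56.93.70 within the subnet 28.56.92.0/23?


Subnet network: 28.56.92.0
Test IP AND mask: 28.56.92.0
Yes, 28.56.93.70 is in 28.56.92.0/23


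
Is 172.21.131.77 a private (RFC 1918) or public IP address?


RFC 1918 private ranges:
  10.0.0.0/8 (10.0.0.0 - 10.255.255.255)
  172.16.0.0/12 (172.16.0.0 - 172.31.255.255)
  192.168.0.0/16 (192.168.0.0 - 192.168.255.255)
Private (in 172.16.0.0/12)


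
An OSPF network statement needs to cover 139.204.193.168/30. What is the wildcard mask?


Subnet mask: 255.255.255.252
Wildcard = 255.255.255.255 - subnet mask
255 - 255 = 0
255 - 255 = 0
255 - 255 = 0
255 - 252 = 3
Wildcard: 0.0.0.3


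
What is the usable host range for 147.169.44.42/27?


Network: 147.169.44.32
Broadcast: 147.169.44.63
First usable = network + 1
Last usable = broadcast - 1
Range: 147.169.44.33 to 147.169.44.62


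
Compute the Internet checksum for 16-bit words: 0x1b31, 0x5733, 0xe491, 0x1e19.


Sum all words (with carry folding):
+ 0x1b31 = 0x1b31
+ 0x5733 = 0x7264
+ 0xe491 = 0x56f6
+ 0x1e19 = 0x750f
One's complement: ~0x750f
Checksum = 0x8af0


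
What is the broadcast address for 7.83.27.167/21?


Network: 7.83.24.0/21
Host bits = 11
Set all host bits to 1:
Broadcast: 7.83.31.255


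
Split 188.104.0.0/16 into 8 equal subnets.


New prefix = 16 + 3 = 19
Each subnet has 8192 addresses
  188.104.0.0/19
  188.104.32.0/19
  188.104.64.0/19
  188.104.96.0/19
  188.104.128.0/19
  188.104.160.0/19
  188.104.192.0/19
  188.104.224.0/19
Subnets: 188.104.0.0/19, 188.104.32.0/19, 188.104.64.0/19, 188.104.96.0/19, 188.104.128.0/19, 188.104.160.0/19, 188.104.192.0/19, 188.104.224.0/19


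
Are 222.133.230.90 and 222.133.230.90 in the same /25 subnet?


Mask: 255.255.255.128
222.133.230.90 AND mask = 222.133.230.0
222.133.230.90 AND mask = 222.133.230.0
Yes, same subnet (222.133.230.0)


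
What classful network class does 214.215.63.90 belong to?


First octet: 214
Binary: 11010110
110xxxxx -> Class C (192-223)
Class C, default mask 255.255.255.0 (/24)


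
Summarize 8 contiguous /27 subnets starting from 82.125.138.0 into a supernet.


Original prefix: /27
Number of subnets: 8 = 2^3
New prefix = 27 - 3 = 24
Supernet: 82.125.138.0/24


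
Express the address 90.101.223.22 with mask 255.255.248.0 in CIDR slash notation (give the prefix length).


Binary: 11111111.11111111.11111000.00000000
Count leading 1s
Prefix: /21


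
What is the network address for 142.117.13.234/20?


IP:   10001110.01110101.00001101.11101010
Mask: 11111111.11111111.11110000.00000000
AND operation:
Net:  10001110.01110101.00000000.00000000
Network: 142.117.0.0/20


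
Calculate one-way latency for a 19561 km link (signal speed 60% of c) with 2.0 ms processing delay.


Speed = 0.6 * 3e5 km/s = 180000 km/s
Propagation delay = 19561 / 180000 = 0.1087 s = 108.6722 ms
Processing delay = 2.0 ms
Total one-way latency = 110.6722 ms


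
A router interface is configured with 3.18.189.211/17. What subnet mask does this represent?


/17 means 17 network bits, 15 host bits
Binary: 11111111111111111000000000000000
Mask: 255.255.128.0


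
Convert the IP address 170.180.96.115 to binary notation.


170 = 10101010
180 = 10110100
96 = 01100000
115 = 01110011
Binary: 10101010.10110100.01100000.01110011


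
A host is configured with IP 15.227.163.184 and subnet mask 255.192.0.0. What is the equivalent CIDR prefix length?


Binary: 11111111.11000000.00000000.00000000
Count leading 1s
Prefix: /10


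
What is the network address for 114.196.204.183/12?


IP:   01110010.11000100.11001100.10110111
Mask: 11111111.11110000.00000000.00000000
AND operation:
Net:  01110010.11000000.00000000.00000000
Network: 114.192.0.0/12


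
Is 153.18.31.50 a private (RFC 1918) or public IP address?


RFC 1918 private ranges:
  10.0.0.0/8 (10.0.0.0 - 10.255.255.255)
  172.16.0.0/12 (172.16.0.0 - 172.31.255.255)
  192.168.0.0/16 (192.168.0.0 - 192.168.255.255)
Public (not in any RFC 1918 range)


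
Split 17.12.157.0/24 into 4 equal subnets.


New prefix = 24 + 2 = 26
Each subnet has 64 addresses
  17.12.157.0/26
  17.12.157.64/26
  17.12.157.128/26
  17.12.157.192/26
Subnets: 17.12.157.0/26, 17.12.157.64/26, 17.12.157.128/26, 17.12.157.192/26


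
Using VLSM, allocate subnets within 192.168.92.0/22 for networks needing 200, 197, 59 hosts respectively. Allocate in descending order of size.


200 hosts -> /24 (254 usable): 192.168.92.0/24
197 hosts -> /24 (254 usable): 192.168.93.0/24
59 hosts -> /26 (62 usable): 192.168.94.0/26
Allocation: 192.168.92.0/24 (200 hosts, 254 usable); 192.168.93.0/24 (197 hosts, 254 usable); 192.168.94.0/26 (59 hosts, 62 usable)


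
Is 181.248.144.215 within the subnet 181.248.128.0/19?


Subnet network: 181.248.128.0
Test IP AND mask: 181.248.128.0
Yes, 181.248.144.215 is in 181.248.128.0/19


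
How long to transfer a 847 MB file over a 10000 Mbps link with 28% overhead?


Effective throughput = 10000 * (1 - 28/100) = 7200 Mbps
File size in Mb = 847 * 8 = 6776 Mb
Time = 6776 / 7200
Time = 0.9411 seconds


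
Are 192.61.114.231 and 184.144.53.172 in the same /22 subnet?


Mask: 255.255.252.0
192.61.114.231 AND mask = 192.61.112.0
184.144.53.172 AND mask = 184.144.52.0
No, different subnets (192.61.112.0 vs 184.144.52.0)


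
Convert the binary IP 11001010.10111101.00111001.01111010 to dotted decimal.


11001010 = 202
10111101 = 189
00111001 = 57
01111010 = 122
IP: 202.189.57.122


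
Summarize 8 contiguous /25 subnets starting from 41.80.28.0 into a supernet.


Original prefix: /25
Number of subnets: 8 = 2^3
New prefix = 25 - 3 = 22
Supernet: 41.80.28.0/22


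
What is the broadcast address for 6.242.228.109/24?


Network: 6.242.228.0/24
Host bits = 8
Set all host bits to 1:
Broadcast: 6.242.228.255


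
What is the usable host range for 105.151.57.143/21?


Network: 105.151.56.0
Broadcast: 105.151.63.255
First usable = network + 1
Last usable = broadcast - 1
Range: 105.151.56.1 to 105.151.63.254


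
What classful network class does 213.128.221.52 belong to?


First octet: 213
Binary: 11010101
110xxxxx -> Class C (192-223)
Class C, default mask 255.255.255.0 (/24)


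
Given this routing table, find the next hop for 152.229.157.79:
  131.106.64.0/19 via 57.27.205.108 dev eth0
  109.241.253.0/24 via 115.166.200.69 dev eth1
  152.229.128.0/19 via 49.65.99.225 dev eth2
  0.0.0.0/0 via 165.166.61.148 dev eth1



Longest prefix match for 152.229.157.79:
  /19 131.106.64.0: no
  /24 109.241.253.0: no
  /19 152.229.128.0: MATCH
  /0 0.0.0.0: MATCH
Selected: next-hop 49.65.99.225 via eth2 (matched /19)


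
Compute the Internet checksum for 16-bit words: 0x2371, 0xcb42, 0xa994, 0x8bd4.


Sum all words (with carry folding):
+ 0x2371 = 0x2371
+ 0xcb42 = 0xeeb3
+ 0xa994 = 0x9848
+ 0x8bd4 = 0x241d
One's complement: ~0x241d
Checksum = 0xdbe2


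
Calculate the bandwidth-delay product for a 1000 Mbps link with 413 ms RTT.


BDP = bandwidth * RTT
= 1000 Mbps * 413 ms
= 1000 * 1e6 * 413 / 1000 bits
= 413000000 bits
= 51625000 bytes
= 50415.0391 KB
BDP = 413000000 bits (51625000 bytes)


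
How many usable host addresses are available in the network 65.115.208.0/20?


Host bits = 32 - 20 = 12
Total addresses = 2^12 = 4096
Usable = total - 2 (network and broadcast)
Usable hosts: 4094


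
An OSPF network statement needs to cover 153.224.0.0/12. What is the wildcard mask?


Subnet mask: 255.240.0.0
Wildcard = 255.255.255.255 - subnet mask
255 - 255 = 0
255 - 240 = 15
255 - 0 = 255
255 - 0 = 255
Wildcard: 0.15.255.255


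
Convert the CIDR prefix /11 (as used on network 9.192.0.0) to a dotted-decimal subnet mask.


/11 means 11 network bits, 21 host bits
Binary: 11111111111000000000000000000000
Mask: 255.224.0.0


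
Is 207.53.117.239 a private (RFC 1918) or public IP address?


RFC 1918 private ranges:
  10.0.0.0/8 (10.0.0.0 - 10.255.255.255)
  172.16.0.0/12 (172.16.0.0 - 172.31.255.255)
  192.168.0.0/16 (192.168.0.0 - 192.168.255.255)
Public (not in any RFC 1918 range)


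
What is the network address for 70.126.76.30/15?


IP:   01000110.01111110.01001100.00011110
Mask: 11111111.11111110.00000000.00000000
AND operation:
Net:  01000110.01111110.00000000.00000000
Network: 70.126.0.0/15


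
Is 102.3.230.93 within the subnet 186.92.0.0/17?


Subnet network: 186.92.0.0
Test IP AND mask: 102.3.128.0
No, 102.3.230.93 is not in 186.92.0.0/17


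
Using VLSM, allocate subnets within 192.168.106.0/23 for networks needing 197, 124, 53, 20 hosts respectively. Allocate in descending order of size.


197 hosts -> /24 (254 usable): 192.168.106.0/24
124 hosts -> /25 (126 usable): 192.168.107.0/25
53 hosts -> /26 (62 usable): 192.168.107.128/26
20 hosts -> /27 (30 usable): 192.168.107.192/27
Allocation: 192.168.106.0/24 (197 hosts, 254 usable); 192.168.107.0/25 (124 hosts, 126 usable); 192.168.107.128/26 (53 hosts, 62 usable); 192.168.107.192/27 (20 hosts, 30 usable)


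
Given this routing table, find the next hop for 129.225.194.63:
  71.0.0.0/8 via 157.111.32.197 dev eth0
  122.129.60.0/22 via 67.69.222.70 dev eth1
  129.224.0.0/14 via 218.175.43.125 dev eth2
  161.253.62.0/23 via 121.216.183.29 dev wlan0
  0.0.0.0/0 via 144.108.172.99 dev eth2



Longest prefix match for 129.225.194.63:
  /8 71.0.0.0: no
  /22 122.129.60.0: no
  /14 129.224.0.0: MATCH
  /23 161.253.62.0: no
  /0 0.0.0.0: MATCH
Selected: next-hop 218.175.43.125 via eth2 (matched /14)


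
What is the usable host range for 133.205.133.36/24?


Network: 133.205.133.0
Broadcast: 133.205.133.255
First usable = network + 1
Last usable = broadcast - 1
Range: 133.205.133.1 to 133.205.133.254


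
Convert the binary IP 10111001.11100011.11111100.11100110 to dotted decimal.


10111001 = 185
11100011 = 227
11111100 = 252
11100110 = 230
IP: 185.227.252.230


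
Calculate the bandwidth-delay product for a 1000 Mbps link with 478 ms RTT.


BDP = bandwidth * RTT
= 1000 Mbps * 478 ms
= 1000 * 1e6 * 478 / 1000 bits
= 478000000 bits
= 59750000 bytes
= 58349.6094 KB
BDP = 478000000 bits (59750000 bytes)


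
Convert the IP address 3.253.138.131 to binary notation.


3 = 00000011
253 = 11111101
138 = 10001010
131 = 10000011
Binary: 00000011.11111101.10001010.10000011


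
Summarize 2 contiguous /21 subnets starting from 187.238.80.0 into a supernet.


Original prefix: /21
Number of subnets: 2 = 2^1
New prefix = 21 - 1 = 20
Supernet: 187.238.80.0/20


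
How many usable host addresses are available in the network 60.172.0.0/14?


Host bits = 32 - 14 = 18
Total addresses = 2^18 = 262144
Usable = total - 2 (network and broadcast)
Usable hosts: 262142


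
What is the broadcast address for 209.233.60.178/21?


Network: 209.233.56.0/21
Host bits = 11
Set all host bits to 1:
Broadcast: 209.233.63.255


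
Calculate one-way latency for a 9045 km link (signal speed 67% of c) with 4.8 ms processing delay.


Speed = 0.67 * 3e5 km/s = 201000 km/s
Propagation delay = 9045 / 201000 = 0.045 s = 45 ms
Processing delay = 4.8 ms
Total one-way latency = 49.8 ms


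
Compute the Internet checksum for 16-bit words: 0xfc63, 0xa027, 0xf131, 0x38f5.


Sum all words (with carry folding):
+ 0xfc63 = 0xfc63
+ 0xa027 = 0x9c8b
+ 0xf131 = 0x8dbd
+ 0x38f5 = 0xc6b2
One's complement: ~0xc6b2
Checksum = 0x394d


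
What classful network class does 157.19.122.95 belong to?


First octet: 157
Binary: 10011101
10xxxxxx -> Class B (128-191)
Class B, default mask 255.255.0.0 (/16)


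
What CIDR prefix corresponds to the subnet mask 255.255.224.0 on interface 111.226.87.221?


Binary: 11111111.11111111.11100000.00000000
Count leading 1s
Prefix: /19


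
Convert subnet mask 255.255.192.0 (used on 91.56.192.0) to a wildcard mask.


Subnet mask: 255.255.192.0
Wildcard = 255.255.255.255 - subnet mask
255 - 255 = 0
255 - 255 = 0
255 - 192 = 63
255 - 0 = 255
Wildcard: 0.0.63.255


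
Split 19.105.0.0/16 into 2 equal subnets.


New prefix = 16 + 1 = 17
Each subnet has 32768 addresses
  19.105.0.0/17
  19.105.128.0/17
Subnets: 19.105.0.0/17, 19.105.128.0/17


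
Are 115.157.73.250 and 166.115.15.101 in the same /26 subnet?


Mask: 255.255.255.192
115.157.73.250 AND mask = 115.157.73.192
166.115.15.101 AND mask = 166.115.15.64
No, different subnets (115.157.73.192 vs 166.115.15.64)


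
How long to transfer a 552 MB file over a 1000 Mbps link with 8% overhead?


Effective throughput = 1000 * (1 - 8/100) = 920 Mbps
File size in Mb = 552 * 8 = 4416 Mb
Time = 4416 / 920
Time = 4.8 seconds


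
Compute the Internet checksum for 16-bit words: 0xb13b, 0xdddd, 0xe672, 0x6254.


Sum all words (with carry folding):
+ 0xb13b = 0xb13b
+ 0xdddd = 0x8f19
+ 0xe672 = 0x758c
+ 0x6254 = 0xd7e0
One's complement: ~0xd7e0
Checksum = 0x281f


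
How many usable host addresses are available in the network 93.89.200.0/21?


Host bits = 32 - 21 = 11
Total addresses = 2^11 = 2048
Usable = total - 2 (network and broadcast)
Usable hosts: 2046


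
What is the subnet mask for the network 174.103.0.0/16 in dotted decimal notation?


/16 means 16 network bits, 16 host bits
Binary: 11111111111111110000000000000000
Mask: 255.255.0.0


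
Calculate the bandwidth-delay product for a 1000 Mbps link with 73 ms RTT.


BDP = bandwidth * RTT
= 1000 Mbps * 73 ms
= 1000 * 1e6 * 73 / 1000 bits
= 73000000 bits
= 9125000 bytes
= 8911.1328 KB
BDP = 73000000 bits (9125000 bytes)


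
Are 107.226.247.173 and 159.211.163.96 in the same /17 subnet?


Mask: 255.255.128.0
107.226.247.173 AND mask = 107.226.128.0
159.211.163.96 AND mask = 159.211.128.0
No, different subnets (107.226.128.0 vs 159.211.128.0)


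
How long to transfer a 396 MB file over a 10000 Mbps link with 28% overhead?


Effective throughput = 10000 * (1 - 28/100) = 7200 Mbps
File size in Mb = 396 * 8 = 3168 Mb
Time = 3168 / 7200
Time = 0.44 seconds


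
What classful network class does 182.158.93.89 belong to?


First octet: 182
Binary: 10110110
10xxxxxx -> Class B (128-191)
Class B, default mask 255.255.0.0 (/16)


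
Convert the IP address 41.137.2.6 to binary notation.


41 = 00101001
137 = 10001001
2 = 00000010
6 = 00000110
Binary: 00101001.10001001.00000010.00000110


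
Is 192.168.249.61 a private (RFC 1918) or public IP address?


RFC 1918 private ranges:
  10.0.0.0/8 (10.0.0.0 - 10.255.255.255)
  172.16.0.0/12 (172.16.0.0 - 172.31.255.255)
  192.168.0.0/16 (192.168.0.0 - 192.168.255.255)
Private (in 192.168.0.0/16)


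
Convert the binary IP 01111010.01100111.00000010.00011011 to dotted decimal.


01111010 = 122
01100111 = 103
00000010 = 2
00011011 = 27
IP: 122.103.2.27


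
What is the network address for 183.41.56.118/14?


IP:   10110111.00101001.00111000.01110110
Mask: 11111111.11111100.00000000.00000000
AND operation:
Net:  10110111.00101000.00000000.00000000
Network: 183.40.0.0/14


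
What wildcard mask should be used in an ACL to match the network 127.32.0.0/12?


Subnet mask: 255.240.0.0
Wildcard = 255.255.255.255 - subnet mask
255 - 255 = 0
255 - 240 = 15
255 - 0 = 255
255 - 0 = 255
Wildcard: 0.15.255.255


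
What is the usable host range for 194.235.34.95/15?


Network: 194.234.0.0
Broadcast: 194.235.255.255
First usable = network + 1
Last usable = broadcast - 1
Range: 194.234.0.1 to 194.235.255.254


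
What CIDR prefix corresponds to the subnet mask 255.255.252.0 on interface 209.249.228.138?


Binary: 11111111.11111111.11111100.00000000
Count leading 1s
Prefix: /22


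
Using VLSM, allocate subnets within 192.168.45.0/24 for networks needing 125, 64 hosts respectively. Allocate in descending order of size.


125 hosts -> /25 (126 usable): 192.168.45.0/25
64 hosts -> /25 (126 usable): 192.168.45.128/25
Allocation: 192.168.45.0/25 (125 hosts, 126 usable); 192.168.45.128/25 (64 hosts, 126 usable)


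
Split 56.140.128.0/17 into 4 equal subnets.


New prefix = 17 + 2 = 19
Each subnet has 8192 addresses
  56.140.128.0/19
  56.140.160.0/19
  56.140.192.0/19
  56.140.224.0/19
Subnets: 56.140.128.0/19, 56.140.160.0/19, 56.140.192.0/19, 56.140.224.0/19


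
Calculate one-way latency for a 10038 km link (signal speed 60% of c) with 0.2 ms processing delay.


Speed = 0.6 * 3e5 km/s = 180000 km/s
Propagation delay = 10038 / 180000 = 0.0558 s = 55.7667 ms
Processing delay = 0.2 ms
Total one-way latency = 55.9667 ms


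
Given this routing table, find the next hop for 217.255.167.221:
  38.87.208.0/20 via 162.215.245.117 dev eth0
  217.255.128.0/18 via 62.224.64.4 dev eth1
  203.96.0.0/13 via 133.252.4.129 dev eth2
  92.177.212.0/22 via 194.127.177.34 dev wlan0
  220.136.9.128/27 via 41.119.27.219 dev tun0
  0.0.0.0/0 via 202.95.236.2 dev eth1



Longest prefix match for 217.255.167.221:
  /20 38.87.208.0: no
  /18 217.255.128.0: MATCH
  /13 203.96.0.0: no
  /22 92.177.212.0: no
  /27 220.136.9.128: no
  /0 0.0.0.0: MATCH
Selected: next-hop 62.224.64.4 via eth1 (matched /18)


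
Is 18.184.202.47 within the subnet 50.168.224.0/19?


Subnet network: 50.168.224.0
Test IP AND mask: 18.184.192.0
No, 18.184.202.47 is not in 50.168.224.0/19


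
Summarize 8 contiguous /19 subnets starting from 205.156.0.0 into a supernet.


Original prefix: /19
Number of subnets: 8 = 2^3
New prefix = 19 - 3 = 16
Supernet: 205.156.0.0/16


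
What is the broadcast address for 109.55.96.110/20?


Network: 109.55.96.0/20
Host bits = 12
Set all host bits to 1:
Broadcast: 109.55.111.255


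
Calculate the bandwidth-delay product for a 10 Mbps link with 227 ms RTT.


BDP = bandwidth * RTT
= 10 Mbps * 227 ms
= 10 * 1e6 * 227 / 1000 bits
= 2270000 bits
= 283750 bytes
= 277.0996 KB
BDP = 2270000 bits (283750 bytes)


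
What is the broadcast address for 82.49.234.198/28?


Network: 82.49.234.192/28
Host bits = 4
Set all host bits to 1:
Broadcast: 82.49.234.207


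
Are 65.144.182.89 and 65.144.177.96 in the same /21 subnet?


Mask: 255.255.248.0
65.144.182.89 AND mask = 65.144.176.0
65.144.177.96 AND mask = 65.144.176.0
Yes, same subnet (65.144.176.0)


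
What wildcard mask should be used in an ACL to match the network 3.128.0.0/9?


Subnet mask: 255.128.0.0
Wildcard = 255.255.255.255 - subnet mask
255 - 255 = 0
255 - 128 = 127
255 - 0 = 255
255 - 0 = 255
Wildcard: 0.127.255.255


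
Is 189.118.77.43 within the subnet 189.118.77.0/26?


Subnet network: 189.118.77.0
Test IP AND mask: 189.118.77.0
Yes, 189.118.77.43 is in 189.118.77.0/26


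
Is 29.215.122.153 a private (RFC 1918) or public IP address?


RFC 1918 private ranges:
  10.0.0.0/8 (10.0.0.0 - 10.255.255.255)
  172.16.0.0/12 (172.16.0.0 - 172.31.255.255)
  192.168.0.0/16 (192.168.0.0 - 192.168.255.255)
Public (not in any RFC 1918 range)


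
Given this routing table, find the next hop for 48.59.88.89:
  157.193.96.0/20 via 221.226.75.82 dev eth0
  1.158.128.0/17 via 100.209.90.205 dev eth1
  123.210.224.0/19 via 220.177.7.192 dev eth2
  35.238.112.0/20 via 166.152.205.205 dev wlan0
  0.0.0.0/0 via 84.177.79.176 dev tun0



Longest prefix match for 48.59.88.89:
  /20 157.193.96.0: no
  /17 1.158.128.0: no
  /19 123.210.224.0: no
  /20 35.238.112.0: no
  /0 0.0.0.0: MATCH
Selected: next-hop 84.177.79.176 via tun0 (matched /0)


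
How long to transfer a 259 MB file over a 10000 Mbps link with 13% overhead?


Effective throughput = 10000 * (1 - 13/100) = 8700 Mbps
File size in Mb = 259 * 8 = 2072 Mb
Time = 2072 / 8700
Time = 0.2382 seconds


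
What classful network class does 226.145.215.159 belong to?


First octet: 226
Binary: 11100010
1110xxxx -> Class D (224-239)
Class D (multicast), default mask N/A


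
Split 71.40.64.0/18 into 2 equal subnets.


New prefix = 18 + 1 = 19
Each subnet has 8192 addresses
  71.40.64.0/19
  71.40.96.0/19
Subnets: 71.40.64.0/19, 71.40.96.0/19


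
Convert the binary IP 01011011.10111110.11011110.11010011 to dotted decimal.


01011011 = 91
10111110 = 190
11011110 = 222
11010011 = 211
IP: 91.190.222.211


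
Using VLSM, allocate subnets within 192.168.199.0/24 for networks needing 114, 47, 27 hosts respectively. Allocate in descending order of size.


114 hosts -> /25 (126 usable): 192.168.199.0/25
47 hosts -> /26 (62 usable): 192.168.199.128/26
27 hosts -> /27 (30 usable): 192.168.199.192/27
Allocation: 192.168.199.0/25 (114 hosts, 126 usable); 192.168.199.128/26 (47 hosts, 62 usable); 192.168.199.192/27 (27 hosts, 30 usable)


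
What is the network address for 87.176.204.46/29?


IP:   01010111.10110000.11001100.00101110
Mask: 11111111.11111111.11111111.11111000
AND operation:
Net:  01010111.10110000.11001100.00101000
Network: 87.176.204.40/29


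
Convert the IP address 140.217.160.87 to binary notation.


140 = 10001100
217 = 11011001
160 = 10100000
87 = 01010111
Binary: 10001100.11011001.10100000.01010111


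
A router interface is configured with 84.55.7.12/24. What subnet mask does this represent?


/24 means 24 network bits, 8 host bits
Binary: 11111111111111111111111100000000
Mask: 255.255.255.0


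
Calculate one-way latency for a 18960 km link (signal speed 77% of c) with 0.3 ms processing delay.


Speed = 0.77 * 3e5 km/s = 231000 km/s
Propagation delay = 18960 / 231000 = 0.0821 s = 82.0779 ms
Processing delay = 0.3 ms
Total one-way latency = 82.3779 ms


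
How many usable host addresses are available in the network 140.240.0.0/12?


Host bits = 32 - 12 = 20
Total addresses = 2^20 = 1048576
Usable = total - 2 (network and broadcast)
Usable hosts: 1048574


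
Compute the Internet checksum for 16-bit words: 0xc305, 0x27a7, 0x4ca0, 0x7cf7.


Sum all words (with carry folding):
+ 0xc305 = 0xc305
+ 0x27a7 = 0xeaac
+ 0x4ca0 = 0x374d
+ 0x7cf7 = 0xb444
One's complement: ~0xb444
Checksum = 0x4bbb


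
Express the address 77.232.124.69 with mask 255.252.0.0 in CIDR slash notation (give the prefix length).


Binary: 11111111.11111100.00000000.00000000
Count leading 1s
Prefix: /14


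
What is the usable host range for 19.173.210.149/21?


Network: 19.173.208.0
Broadcast: 19.173.215.255
First usable = network + 1
Last usable = broadcast - 1
Range: 19.173.208.1 to 19.173.215.254


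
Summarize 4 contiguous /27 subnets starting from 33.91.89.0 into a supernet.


Original prefix: /27
Number of subnets: 4 = 2^2
New prefix = 27 - 2 = 25
Supernet: 33.91.89.0/25


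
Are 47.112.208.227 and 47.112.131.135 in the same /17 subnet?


Mask: 255.255.128.0
47.112.208.227 AND mask = 47.112.128.0
47.112.131.135 AND mask = 47.112.128.0
Yes, same subnet (47.112.128.0)


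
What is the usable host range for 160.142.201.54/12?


Network: 160.128.0.0
Broadcast: 160.143.255.255
First usable = network + 1
Last usable = broadcast - 1
Range: 160.128.0.1 to 160.143.255.254


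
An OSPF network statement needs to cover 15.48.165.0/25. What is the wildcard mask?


Subnet mask: 255.255.255.128
Wildcard = 255.255.255.255 - subnet mask
255 - 255 = 0
255 - 255 = 0
255 - 255 = 0
255 - 128 = 127
Wildcard: 0.0.0.127


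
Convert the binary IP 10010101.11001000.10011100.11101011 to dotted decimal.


10010101 = 149
11001000 = 200
10011100 = 156
11101011 = 235
IP: 149.200.156.235


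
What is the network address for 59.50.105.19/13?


IP:   00111011.00110010.01101001.00010011
Mask: 11111111.11111000.00000000.00000000
AND operation:
Net:  00111011.00110000.00000000.00000000
Network: 59.48.0.0/13


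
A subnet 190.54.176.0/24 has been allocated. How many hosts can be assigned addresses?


Host bits = 32 - 24 = 8
Total addresses = 2^8 = 256
Usable = total - 2 (network and broadcast)
Usable hosts: 254


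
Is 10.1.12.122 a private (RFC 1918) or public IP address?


RFC 1918 private ranges:
  10.0.0.0/8 (10.0.0.0 - 10.255.255.255)
  172.16.0.0/12 (172.16.0.0 - 172.31.255.255)
  192.168.0.0/16 (192.168.0.0 - 192.168.255.255)
Private (in 10.0.0.0/8)


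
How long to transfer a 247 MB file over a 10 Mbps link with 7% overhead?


Effective throughput = 10 * (1 - 7/100) = 9.3 Mbps
File size in Mb = 247 * 8 = 1976 Mb
Time = 1976 / 9.3
Time = 212.4731 seconds


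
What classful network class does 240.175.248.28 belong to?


First octet: 240
Binary: 11110000
1111xxxx -> Class E (240-255)
Class E (reserved), default mask N/A


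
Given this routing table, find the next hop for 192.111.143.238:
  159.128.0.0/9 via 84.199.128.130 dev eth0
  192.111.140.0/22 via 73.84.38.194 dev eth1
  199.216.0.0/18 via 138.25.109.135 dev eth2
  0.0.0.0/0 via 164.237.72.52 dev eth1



Longest prefix match for 192.111.143.238:
  /9 159.128.0.0: no
  /22 192.111.140.0: MATCH
  /18 199.216.0.0: no
  /0 0.0.0.0: MATCH
Selected: next-hop 73.84.38.194 via eth1 (matched /22)


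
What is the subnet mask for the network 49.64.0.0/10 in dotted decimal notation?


/10 means 10 network bits, 22 host bits
Binary: 11111111110000000000000000000000
Mask: 255.192.0.0


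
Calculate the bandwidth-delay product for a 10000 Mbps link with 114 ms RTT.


BDP = bandwidth * RTT
= 10000 Mbps * 114 ms
= 10000 * 1e6 * 114 / 1000 bits
= 1140000000 bits
= 142500000 bytes
= 139160.1562 KB
BDP = 1140000000 bits (142500000 bytes)


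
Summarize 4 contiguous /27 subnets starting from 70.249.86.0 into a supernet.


Original prefix: /27
Number of subnets: 4 = 2^2
New prefix = 27 - 2 = 25
Supernet: 70.249.86.0/25


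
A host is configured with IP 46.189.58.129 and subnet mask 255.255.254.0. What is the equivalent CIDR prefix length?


Binary: 11111111.11111111.11111110.00000000
Count leading 1s
Prefix: /23


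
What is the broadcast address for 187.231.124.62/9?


Network: 187.128.0.0/9
Host bits = 23
Set all host bits to 1:
Broadcast: 187.255.255.255


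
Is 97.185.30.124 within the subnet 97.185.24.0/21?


Subnet network: 97.185.24.0
Test IP AND mask: 97.185.24.0
Yes, 97.185.30.124 is in 97.185.24.0/21


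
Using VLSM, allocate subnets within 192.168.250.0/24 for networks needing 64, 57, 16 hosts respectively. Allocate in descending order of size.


64 hosts -> /25 (126 usable): 192.168.250.0/25
57 hosts -> /26 (62 usable): 192.168.250.128/26
16 hosts -> /27 (30 usable): 192.168.250.192/27
Allocation: 192.168.250.0/25 (64 hosts, 126 usable); 192.168.250.128/26 (57 hosts, 62 usable); 192.168.250.192/27 (16 hosts, 30 usable)


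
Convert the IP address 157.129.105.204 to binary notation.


157 = 10011101
129 = 10000001
105 = 01101001
204 = 11001100
Binary: 10011101.10000001.01101001.11001100


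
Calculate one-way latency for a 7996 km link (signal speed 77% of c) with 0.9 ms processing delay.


Speed = 0.77 * 3e5 km/s = 231000 km/s
Propagation delay = 7996 / 231000 = 0.0346 s = 34.6147 ms
Processing delay = 0.9 ms
Total one-way latency = 35.5147 ms


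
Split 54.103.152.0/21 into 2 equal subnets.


New prefix = 21 + 1 = 22
Each subnet has 1024 addresses
  54.103.152.0/22
  54.103.156.0/22
Subnets: 54.103.152.0/22, 54.103.156.0/22


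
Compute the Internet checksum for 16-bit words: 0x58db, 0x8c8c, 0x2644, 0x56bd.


Sum all words (with carry folding):
+ 0x58db = 0x58db
+ 0x8c8c = 0xe567
+ 0x2644 = 0x0bac
+ 0x56bd = 0x6269
One's complement: ~0x6269
Checksum = 0x9d96


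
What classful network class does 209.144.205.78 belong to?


First octet: 209
Binary: 11010001
110xxxxx -> Class C (192-223)
Class C, default mask 255.255.255.0 (/24)


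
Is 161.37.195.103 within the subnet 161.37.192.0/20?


Subnet network: 161.37.192.0
Test IP AND mask: 161.37.192.0
Yes, 161.37.195.103 is in 161.37.192.0/20


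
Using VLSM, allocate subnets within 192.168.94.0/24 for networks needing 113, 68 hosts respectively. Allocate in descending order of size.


113 hosts -> /25 (126 usable): 192.168.94.0/25
68 hosts -> /25 (126 usable): 192.168.94.128/25
Allocation: 192.168.94.0/25 (113 hosts, 126 usable); 192.168.94.128/25 (68 hosts, 126 usable)


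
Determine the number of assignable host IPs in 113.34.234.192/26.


Host bits = 32 - 26 = 6
Total addresses = 2^6 = 64
Usable = total - 2 (network and broadcast)
Usable hosts: 62


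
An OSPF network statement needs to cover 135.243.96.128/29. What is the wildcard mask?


Subnet mask: 255.255.255.248
Wildcard = 255.255.255.255 - subnet mask
255 - 255 = 0
255 - 255 = 0
255 - 255 = 0
255 - 248 = 7
Wildcard: 0.0.0.7


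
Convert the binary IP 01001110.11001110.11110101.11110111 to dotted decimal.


01001110 = 78
11001110 = 206
11110101 = 245
11110111 = 247
IP: 78.206.245.247


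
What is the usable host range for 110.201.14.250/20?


Network: 110.201.0.0
Broadcast: 110.201.15.255
First usable = network + 1
Last usable = broadcast - 1
Range: 110.201.0.1 to 110.201.15.254


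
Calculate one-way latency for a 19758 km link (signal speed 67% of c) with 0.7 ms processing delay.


Speed = 0.67 * 3e5 km/s = 201000 km/s
Propagation delay = 19758 / 201000 = 0.0983 s = 98.2985 ms
Processing delay = 0.7 ms
Total one-way latency = 98.9985 ms
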